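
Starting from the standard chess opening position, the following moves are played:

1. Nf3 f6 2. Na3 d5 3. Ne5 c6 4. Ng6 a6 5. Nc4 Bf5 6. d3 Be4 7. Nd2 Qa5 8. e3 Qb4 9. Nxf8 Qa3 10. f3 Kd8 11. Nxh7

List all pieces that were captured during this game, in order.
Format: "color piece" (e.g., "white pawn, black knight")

Tracking captures:
  Nxf8: captured black bishop
  Nxh7: captured black pawn

black bishop, black pawn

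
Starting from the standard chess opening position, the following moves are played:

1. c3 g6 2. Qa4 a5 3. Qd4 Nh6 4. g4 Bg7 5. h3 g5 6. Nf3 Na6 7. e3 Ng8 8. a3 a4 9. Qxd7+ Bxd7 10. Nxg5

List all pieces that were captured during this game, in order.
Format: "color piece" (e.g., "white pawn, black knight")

Tracking captures:
  Qxd7+: captured black pawn
  Bxd7: captured white queen
  Nxg5: captured black pawn

black pawn, white queen, black pawn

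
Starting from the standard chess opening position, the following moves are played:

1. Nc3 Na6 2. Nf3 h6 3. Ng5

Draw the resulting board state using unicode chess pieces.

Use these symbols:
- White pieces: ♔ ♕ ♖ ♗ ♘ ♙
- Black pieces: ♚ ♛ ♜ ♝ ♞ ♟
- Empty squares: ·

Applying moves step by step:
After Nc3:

♜ ♞ ♝ ♛ ♚ ♝ ♞ ♜
♟ ♟ ♟ ♟ ♟ ♟ ♟ ♟
· · · · · · · ·
· · · · · · · ·
· · · · · · · ·
· · ♘ · · · · ·
♙ ♙ ♙ ♙ ♙ ♙ ♙ ♙
♖ · ♗ ♕ ♔ ♗ ♘ ♖


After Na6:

♜ · ♝ ♛ ♚ ♝ ♞ ♜
♟ ♟ ♟ ♟ ♟ ♟ ♟ ♟
♞ · · · · · · ·
· · · · · · · ·
· · · · · · · ·
· · ♘ · · · · ·
♙ ♙ ♙ ♙ ♙ ♙ ♙ ♙
♖ · ♗ ♕ ♔ ♗ ♘ ♖


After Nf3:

♜ · ♝ ♛ ♚ ♝ ♞ ♜
♟ ♟ ♟ ♟ ♟ ♟ ♟ ♟
♞ · · · · · · ·
· · · · · · · ·
· · · · · · · ·
· · ♘ · · ♘ · ·
♙ ♙ ♙ ♙ ♙ ♙ ♙ ♙
♖ · ♗ ♕ ♔ ♗ · ♖


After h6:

♜ · ♝ ♛ ♚ ♝ ♞ ♜
♟ ♟ ♟ ♟ ♟ ♟ ♟ ·
♞ · · · · · · ♟
· · · · · · · ·
· · · · · · · ·
· · ♘ · · ♘ · ·
♙ ♙ ♙ ♙ ♙ ♙ ♙ ♙
♖ · ♗ ♕ ♔ ♗ · ♖


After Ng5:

♜ · ♝ ♛ ♚ ♝ ♞ ♜
♟ ♟ ♟ ♟ ♟ ♟ ♟ ·
♞ · · · · · · ♟
· · · · · · ♘ ·
· · · · · · · ·
· · ♘ · · · · ·
♙ ♙ ♙ ♙ ♙ ♙ ♙ ♙
♖ · ♗ ♕ ♔ ♗ · ♖



  a b c d e f g h
  ─────────────────
8│♜ · ♝ ♛ ♚ ♝ ♞ ♜│8
7│♟ ♟ ♟ ♟ ♟ ♟ ♟ ·│7
6│♞ · · · · · · ♟│6
5│· · · · · · ♘ ·│5
4│· · · · · · · ·│4
3│· · ♘ · · · · ·│3
2│♙ ♙ ♙ ♙ ♙ ♙ ♙ ♙│2
1│♖ · ♗ ♕ ♔ ♗ · ♖│1
  ─────────────────
  a b c d e f g h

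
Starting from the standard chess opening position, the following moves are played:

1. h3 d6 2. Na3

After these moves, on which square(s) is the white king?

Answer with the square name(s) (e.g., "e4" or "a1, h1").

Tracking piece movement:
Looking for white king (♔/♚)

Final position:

  a b c d e f g h
  ─────────────────
8│♜ ♞ ♝ ♛ ♚ ♝ ♞ ♜│8
7│♟ ♟ ♟ · ♟ ♟ ♟ ♟│7
6│· · · ♟ · · · ·│6
5│· · · · · · · ·│5
4│· · · · · · · ·│4
3│♘ · · · · · · ♙│3
2│♙ ♙ ♙ ♙ ♙ ♙ ♙ ·│2
1│♖ · ♗ ♕ ♔ ♗ ♘ ♖│1
  ─────────────────
  a b c d e f g h


e1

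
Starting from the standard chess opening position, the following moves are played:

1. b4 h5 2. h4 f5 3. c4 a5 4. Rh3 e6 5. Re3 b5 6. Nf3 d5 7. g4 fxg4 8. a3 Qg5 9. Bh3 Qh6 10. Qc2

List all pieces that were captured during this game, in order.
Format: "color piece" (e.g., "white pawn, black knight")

Tracking captures:
  fxg4: captured white pawn

white pawn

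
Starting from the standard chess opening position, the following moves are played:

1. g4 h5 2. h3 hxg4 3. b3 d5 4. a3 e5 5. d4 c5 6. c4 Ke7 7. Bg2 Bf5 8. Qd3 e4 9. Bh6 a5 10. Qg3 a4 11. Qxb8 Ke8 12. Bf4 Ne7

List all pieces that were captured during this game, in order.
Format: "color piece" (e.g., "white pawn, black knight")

Tracking captures:
  hxg4: captured white pawn
  Qxb8: captured black knight

white pawn, black knight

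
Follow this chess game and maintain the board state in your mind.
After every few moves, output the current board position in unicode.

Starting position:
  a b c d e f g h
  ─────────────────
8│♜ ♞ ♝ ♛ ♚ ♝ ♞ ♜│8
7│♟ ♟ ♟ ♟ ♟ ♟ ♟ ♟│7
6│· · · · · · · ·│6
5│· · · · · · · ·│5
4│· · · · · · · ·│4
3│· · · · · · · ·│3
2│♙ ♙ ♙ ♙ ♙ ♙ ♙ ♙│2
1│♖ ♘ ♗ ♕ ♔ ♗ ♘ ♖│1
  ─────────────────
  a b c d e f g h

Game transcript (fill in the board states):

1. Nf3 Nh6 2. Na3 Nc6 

  a b c d e f g h
  ─────────────────
8│♜ · ♝ ♛ ♚ ♝ · ♜│8
7│♟ ♟ ♟ ♟ ♟ ♟ ♟ ♟│7
6│· · ♞ · · · · ♞│6
5│· · · · · · · ·│5
4│· · · · · · · ·│4
3│♘ · · · · ♘ · ·│3
2│♙ ♙ ♙ ♙ ♙ ♙ ♙ ♙│2
1│♖ · ♗ ♕ ♔ ♗ · ♖│1
  ─────────────────
  a b c d e f g h

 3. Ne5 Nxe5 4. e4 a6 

  a b c d e f g h
  ─────────────────
8│♜ · ♝ ♛ ♚ ♝ · ♜│8
7│· ♟ ♟ ♟ ♟ ♟ ♟ ♟│7
6│♟ · · · · · · ♞│6
5│· · · · ♞ · · ·│5
4│· · · · ♙ · · ·│4
3│♘ · · · · · · ·│3
2│♙ ♙ ♙ ♙ · ♙ ♙ ♙│2
1│♖ · ♗ ♕ ♔ ♗ · ♖│1
  ─────────────────
  a b c d e f g h

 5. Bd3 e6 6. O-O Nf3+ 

  a b c d e f g h
  ─────────────────
8│♜ · ♝ ♛ ♚ ♝ · ♜│8
7│· ♟ ♟ ♟ · ♟ ♟ ♟│7
6│♟ · · · ♟ · · ♞│6
5│· · · · · · · ·│5
4│· · · · ♙ · · ·│4
3│♘ · · ♗ · ♞ · ·│3
2│♙ ♙ ♙ ♙ · ♙ ♙ ♙│2
1│♖ · ♗ ♕ · ♖ ♔ ·│1
  ─────────────────
  a b c d e f g h

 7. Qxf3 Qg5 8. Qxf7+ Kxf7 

  a b c d e f g h
  ─────────────────
8│♜ · ♝ · · ♝ · ♜│8
7│· ♟ ♟ ♟ · ♚ ♟ ♟│7
6│♟ · · · ♟ · · ♞│6
5│· · · · · · ♛ ·│5
4│· · · · ♙ · · ·│4
3│♘ · · ♗ · · · ·│3
2│♙ ♙ ♙ ♙ · ♙ ♙ ♙│2
1│♖ · ♗ · · ♖ ♔ ·│1
  ─────────────────
  a b c d e f g h

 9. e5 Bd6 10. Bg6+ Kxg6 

  a b c d e f g h
  ─────────────────
8│♜ · ♝ · · · · ♜│8
7│· ♟ ♟ ♟ · · ♟ ♟│7
6│♟ · · ♝ ♟ · ♚ ♞│6
5│· · · · ♙ · ♛ ·│5
4│· · · · · · · ·│4
3│♘ · · · · · · ·│3
2│♙ ♙ ♙ ♙ · ♙ ♙ ♙│2
1│♖ · ♗ · · ♖ ♔ ·│1
  ─────────────────
  a b c d e f g h



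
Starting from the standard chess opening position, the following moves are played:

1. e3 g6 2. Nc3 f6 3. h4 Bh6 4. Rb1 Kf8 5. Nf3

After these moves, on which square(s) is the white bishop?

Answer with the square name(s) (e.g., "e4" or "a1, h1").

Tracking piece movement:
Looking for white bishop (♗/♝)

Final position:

  a b c d e f g h
  ─────────────────
8│♜ ♞ ♝ ♛ · ♚ ♞ ♜│8
7│♟ ♟ ♟ ♟ ♟ · · ♟│7
6│· · · · · ♟ ♟ ♝│6
5│· · · · · · · ·│5
4│· · · · · · · ♙│4
3│· · ♘ · ♙ ♘ · ·│3
2│♙ ♙ ♙ ♙ · ♙ ♙ ·│2
1│· ♖ ♗ ♕ ♔ ♗ · ♖│1
  ─────────────────
  a b c d e f g h


c1, f1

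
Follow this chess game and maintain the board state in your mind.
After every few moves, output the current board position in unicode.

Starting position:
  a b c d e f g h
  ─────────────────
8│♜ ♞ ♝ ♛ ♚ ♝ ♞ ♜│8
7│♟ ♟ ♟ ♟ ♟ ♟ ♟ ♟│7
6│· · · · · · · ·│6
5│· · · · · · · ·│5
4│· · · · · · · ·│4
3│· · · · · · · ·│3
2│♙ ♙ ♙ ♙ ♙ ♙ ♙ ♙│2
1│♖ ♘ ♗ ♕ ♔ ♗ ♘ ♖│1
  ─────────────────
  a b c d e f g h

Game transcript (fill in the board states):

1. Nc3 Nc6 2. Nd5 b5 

  a b c d e f g h
  ─────────────────
8│♜ · ♝ ♛ ♚ ♝ ♞ ♜│8
7│♟ · ♟ ♟ ♟ ♟ ♟ ♟│7
6│· · ♞ · · · · ·│6
5│· ♟ · ♘ · · · ·│5
4│· · · · · · · ·│4
3│· · · · · · · ·│3
2│♙ ♙ ♙ ♙ ♙ ♙ ♙ ♙│2
1│♖ · ♗ ♕ ♔ ♗ ♘ ♖│1
  ─────────────────
  a b c d e f g h

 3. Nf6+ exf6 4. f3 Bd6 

  a b c d e f g h
  ─────────────────
8│♜ · ♝ ♛ ♚ · ♞ ♜│8
7│♟ · ♟ ♟ · ♟ ♟ ♟│7
6│· · ♞ ♝ · ♟ · ·│6
5│· ♟ · · · · · ·│5
4│· · · · · · · ·│4
3│· · · · · ♙ · ·│3
2│♙ ♙ ♙ ♙ ♙ · ♙ ♙│2
1│♖ · ♗ ♕ ♔ ♗ ♘ ♖│1
  ─────────────────
  a b c d e f g h

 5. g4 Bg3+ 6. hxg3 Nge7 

  a b c d e f g h
  ─────────────────
8│♜ · ♝ ♛ ♚ · · ♜│8
7│♟ · ♟ ♟ ♞ ♟ ♟ ♟│7
6│· · ♞ · · ♟ · ·│6
5│· ♟ · · · · · ·│5
4│· · · · · · ♙ ·│4
3│· · · · · ♙ ♙ ·│3
2│♙ ♙ ♙ ♙ ♙ · · ·│2
1│♖ · ♗ ♕ ♔ ♗ ♘ ♖│1
  ─────────────────
  a b c d e f g h

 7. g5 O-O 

  a b c d e f g h
  ─────────────────
8│♜ · ♝ ♛ · ♜ ♚ ·│8
7│♟ · ♟ ♟ ♞ ♟ ♟ ♟│7
6│· · ♞ · · ♟ · ·│6
5│· ♟ · · · · ♙ ·│5
4│· · · · · · · ·│4
3│· · · · · ♙ ♙ ·│3
2│♙ ♙ ♙ ♙ ♙ · · ·│2
1│♖ · ♗ ♕ ♔ ♗ ♘ ♖│1
  ─────────────────
  a b c d e f g h


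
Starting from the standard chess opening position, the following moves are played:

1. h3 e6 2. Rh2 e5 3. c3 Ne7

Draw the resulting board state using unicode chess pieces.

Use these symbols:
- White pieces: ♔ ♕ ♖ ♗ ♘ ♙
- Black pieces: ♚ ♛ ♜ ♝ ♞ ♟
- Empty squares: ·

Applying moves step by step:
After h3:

♜ ♞ ♝ ♛ ♚ ♝ ♞ ♜
♟ ♟ ♟ ♟ ♟ ♟ ♟ ♟
· · · · · · · ·
· · · · · · · ·
· · · · · · · ·
· · · · · · · ♙
♙ ♙ ♙ ♙ ♙ ♙ ♙ ·
♖ ♘ ♗ ♕ ♔ ♗ ♘ ♖


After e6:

♜ ♞ ♝ ♛ ♚ ♝ ♞ ♜
♟ ♟ ♟ ♟ · ♟ ♟ ♟
· · · · ♟ · · ·
· · · · · · · ·
· · · · · · · ·
· · · · · · · ♙
♙ ♙ ♙ ♙ ♙ ♙ ♙ ·
♖ ♘ ♗ ♕ ♔ ♗ ♘ ♖


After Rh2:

♜ ♞ ♝ ♛ ♚ ♝ ♞ ♜
♟ ♟ ♟ ♟ · ♟ ♟ ♟
· · · · ♟ · · ·
· · · · · · · ·
· · · · · · · ·
· · · · · · · ♙
♙ ♙ ♙ ♙ ♙ ♙ ♙ ♖
♖ ♘ ♗ ♕ ♔ ♗ ♘ ·


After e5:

♜ ♞ ♝ ♛ ♚ ♝ ♞ ♜
♟ ♟ ♟ ♟ · ♟ ♟ ♟
· · · · · · · ·
· · · · ♟ · · ·
· · · · · · · ·
· · · · · · · ♙
♙ ♙ ♙ ♙ ♙ ♙ ♙ ♖
♖ ♘ ♗ ♕ ♔ ♗ ♘ ·


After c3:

♜ ♞ ♝ ♛ ♚ ♝ ♞ ♜
♟ ♟ ♟ ♟ · ♟ ♟ ♟
· · · · · · · ·
· · · · ♟ · · ·
· · · · · · · ·
· · ♙ · · · · ♙
♙ ♙ · ♙ ♙ ♙ ♙ ♖
♖ ♘ ♗ ♕ ♔ ♗ ♘ ·


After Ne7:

♜ ♞ ♝ ♛ ♚ ♝ · ♜
♟ ♟ ♟ ♟ ♞ ♟ ♟ ♟
· · · · · · · ·
· · · · ♟ · · ·
· · · · · · · ·
· · ♙ · · · · ♙
♙ ♙ · ♙ ♙ ♙ ♙ ♖
♖ ♘ ♗ ♕ ♔ ♗ ♘ ·



  a b c d e f g h
  ─────────────────
8│♜ ♞ ♝ ♛ ♚ ♝ · ♜│8
7│♟ ♟ ♟ ♟ ♞ ♟ ♟ ♟│7
6│· · · · · · · ·│6
5│· · · · ♟ · · ·│5
4│· · · · · · · ·│4
3│· · ♙ · · · · ♙│3
2│♙ ♙ · ♙ ♙ ♙ ♙ ♖│2
1│♖ ♘ ♗ ♕ ♔ ♗ ♘ ·│1
  ─────────────────
  a b c d e f g h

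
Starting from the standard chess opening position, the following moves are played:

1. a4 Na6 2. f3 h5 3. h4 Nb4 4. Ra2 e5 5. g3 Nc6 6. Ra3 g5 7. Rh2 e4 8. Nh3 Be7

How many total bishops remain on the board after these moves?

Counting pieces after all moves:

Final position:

  a b c d e f g h
  ─────────────────
8│♜ · ♝ ♛ ♚ · ♞ ♜│8
7│♟ ♟ ♟ ♟ ♝ ♟ · ·│7
6│· · ♞ · · · · ·│6
5│· · · · · · ♟ ♟│5
4│♙ · · · ♟ · · ♙│4
3│♖ · · · · ♙ ♙ ♘│3
2│· ♙ ♙ ♙ ♙ · · ♖│2
1│· ♘ ♗ ♕ ♔ ♗ · ·│1
  ─────────────────
  a b c d e f g h


4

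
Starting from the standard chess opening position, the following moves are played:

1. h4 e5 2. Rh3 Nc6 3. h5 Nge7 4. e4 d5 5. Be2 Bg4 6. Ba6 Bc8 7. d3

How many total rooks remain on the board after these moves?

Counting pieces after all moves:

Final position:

  a b c d e f g h
  ─────────────────
8│♜ · ♝ ♛ ♚ ♝ · ♜│8
7│♟ ♟ ♟ · ♞ ♟ ♟ ♟│7
6│♗ · ♞ · · · · ·│6
5│· · · ♟ ♟ · · ♙│5
4│· · · · ♙ · · ·│4
3│· · · ♙ · · · ♖│3
2│♙ ♙ ♙ · · ♙ ♙ ·│2
1│♖ ♘ ♗ ♕ ♔ · ♘ ·│1
  ─────────────────
  a b c d e f g h


4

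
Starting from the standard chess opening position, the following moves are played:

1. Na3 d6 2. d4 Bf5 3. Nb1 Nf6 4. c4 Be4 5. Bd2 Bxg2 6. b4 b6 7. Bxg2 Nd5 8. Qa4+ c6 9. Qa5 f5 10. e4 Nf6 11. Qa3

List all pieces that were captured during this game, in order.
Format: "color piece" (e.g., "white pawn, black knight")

Tracking captures:
  Bxg2: captured white pawn
  Bxg2: captured black bishop

white pawn, black bishop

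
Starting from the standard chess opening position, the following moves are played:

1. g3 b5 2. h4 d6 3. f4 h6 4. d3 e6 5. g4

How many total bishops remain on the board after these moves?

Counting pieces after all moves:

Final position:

  a b c d e f g h
  ─────────────────
8│♜ ♞ ♝ ♛ ♚ ♝ ♞ ♜│8
7│♟ · ♟ · · ♟ ♟ ·│7
6│· · · ♟ ♟ · · ♟│6
5│· ♟ · · · · · ·│5
4│· · · · · ♙ ♙ ♙│4
3│· · · ♙ · · · ·│3
2│♙ ♙ ♙ · ♙ · · ·│2
1│♖ ♘ ♗ ♕ ♔ ♗ ♘ ♖│1
  ─────────────────
  a b c d e f g h


4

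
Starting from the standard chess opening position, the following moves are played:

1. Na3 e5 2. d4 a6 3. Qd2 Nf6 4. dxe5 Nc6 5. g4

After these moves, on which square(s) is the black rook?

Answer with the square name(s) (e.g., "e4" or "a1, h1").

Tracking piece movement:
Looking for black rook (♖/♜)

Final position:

  a b c d e f g h
  ─────────────────
8│♜ · ♝ ♛ ♚ ♝ · ♜│8
7│· ♟ ♟ ♟ · ♟ ♟ ♟│7
6│♟ · ♞ · · ♞ · ·│6
5│· · · · ♙ · · ·│5
4│· · · · · · ♙ ·│4
3│♘ · · · · · · ·│3
2│♙ ♙ ♙ ♕ ♙ ♙ · ♙│2
1│♖ · ♗ · ♔ ♗ ♘ ♖│1
  ─────────────────
  a b c d e f g h


a8, h8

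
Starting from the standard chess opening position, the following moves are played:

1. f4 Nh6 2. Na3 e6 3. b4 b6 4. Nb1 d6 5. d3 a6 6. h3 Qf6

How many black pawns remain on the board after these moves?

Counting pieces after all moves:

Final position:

  a b c d e f g h
  ─────────────────
8│♜ ♞ ♝ · ♚ ♝ · ♜│8
7│· · ♟ · · ♟ ♟ ♟│7
6│♟ ♟ · ♟ ♟ ♛ · ♞│6
5│· · · · · · · ·│5
4│· ♙ · · · ♙ · ·│4
3│· · · ♙ · · · ♙│3
2│♙ · ♙ · ♙ · ♙ ·│2
1│♖ ♘ ♗ ♕ ♔ ♗ ♘ ♖│1
  ─────────────────
  a b c d e f g h


8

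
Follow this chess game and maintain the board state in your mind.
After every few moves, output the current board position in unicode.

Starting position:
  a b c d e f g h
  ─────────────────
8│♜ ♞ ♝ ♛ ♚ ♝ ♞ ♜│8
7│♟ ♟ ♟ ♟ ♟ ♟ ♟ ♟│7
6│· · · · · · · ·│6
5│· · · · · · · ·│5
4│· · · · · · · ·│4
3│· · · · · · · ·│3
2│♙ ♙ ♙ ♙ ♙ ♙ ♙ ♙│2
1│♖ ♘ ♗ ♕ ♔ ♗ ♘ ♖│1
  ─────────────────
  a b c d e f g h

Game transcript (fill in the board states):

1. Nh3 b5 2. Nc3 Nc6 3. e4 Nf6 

  a b c d e f g h
  ─────────────────
8│♜ · ♝ ♛ ♚ ♝ · ♜│8
7│♟ · ♟ ♟ ♟ ♟ ♟ ♟│7
6│· · ♞ · · ♞ · ·│6
5│· ♟ · · · · · ·│5
4│· · · · ♙ · · ·│4
3│· · ♘ · · · · ♘│3
2│♙ ♙ ♙ ♙ · ♙ ♙ ♙│2
1│♖ · ♗ ♕ ♔ ♗ · ♖│1
  ─────────────────
  a b c d e f g h

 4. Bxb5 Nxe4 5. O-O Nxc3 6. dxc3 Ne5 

  a b c d e f g h
  ─────────────────
8│♜ · ♝ ♛ ♚ ♝ · ♜│8
7│♟ · ♟ ♟ ♟ ♟ ♟ ♟│7
6│· · · · · · · ·│6
5│· ♗ · · ♞ · · ·│5
4│· · · · · · · ·│4
3│· · ♙ · · · · ♘│3
2│♙ ♙ ♙ · · ♙ ♙ ♙│2
1│♖ · ♗ ♕ · ♖ ♔ ·│1
  ─────────────────
  a b c d e f g h

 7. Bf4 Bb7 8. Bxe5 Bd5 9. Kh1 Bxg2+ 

  a b c d e f g h
  ─────────────────
8│♜ · · ♛ ♚ ♝ · ♜│8
7│♟ · ♟ ♟ ♟ ♟ ♟ ♟│7
6│· · · · · · · ·│6
5│· ♗ · · ♗ · · ·│5
4│· · · · · · · ·│4
3│· · ♙ · · · · ♘│3
2│♙ ♙ ♙ · · ♙ ♝ ♙│2
1│♖ · · ♕ · ♖ · ♔│1
  ─────────────────
  a b c d e f g h

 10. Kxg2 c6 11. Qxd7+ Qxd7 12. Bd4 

  a b c d e f g h
  ─────────────────
8│♜ · · · ♚ ♝ · ♜│8
7│♟ · · ♛ ♟ ♟ ♟ ♟│7
6│· · ♟ · · · · ·│6
5│· ♗ · · · · · ·│5
4│· · · ♗ · · · ·│4
3│· · ♙ · · · · ♘│3
2│♙ ♙ ♙ · · ♙ ♔ ♙│2
1│♖ · · · · ♖ · ·│1
  ─────────────────
  a b c d e f g h


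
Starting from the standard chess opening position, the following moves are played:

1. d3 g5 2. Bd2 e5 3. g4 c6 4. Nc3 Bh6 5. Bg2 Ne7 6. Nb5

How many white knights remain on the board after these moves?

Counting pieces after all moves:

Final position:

  a b c d e f g h
  ─────────────────
8│♜ ♞ ♝ ♛ ♚ · · ♜│8
7│♟ ♟ · ♟ ♞ ♟ · ♟│7
6│· · ♟ · · · · ♝│6
5│· ♘ · · ♟ · ♟ ·│5
4│· · · · · · ♙ ·│4
3│· · · ♙ · · · ·│3
2│♙ ♙ ♙ ♗ ♙ ♙ ♗ ♙│2
1│♖ · · ♕ ♔ · ♘ ♖│1
  ─────────────────
  a b c d e f g h


2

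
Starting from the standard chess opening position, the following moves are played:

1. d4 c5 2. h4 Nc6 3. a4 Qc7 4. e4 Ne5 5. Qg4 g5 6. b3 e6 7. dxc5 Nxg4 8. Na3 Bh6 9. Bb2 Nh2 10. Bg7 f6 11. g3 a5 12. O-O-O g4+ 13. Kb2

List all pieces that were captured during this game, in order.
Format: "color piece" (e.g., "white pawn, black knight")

Tracking captures:
  dxc5: captured black pawn
  Nxg4: captured white queen

black pawn, white queen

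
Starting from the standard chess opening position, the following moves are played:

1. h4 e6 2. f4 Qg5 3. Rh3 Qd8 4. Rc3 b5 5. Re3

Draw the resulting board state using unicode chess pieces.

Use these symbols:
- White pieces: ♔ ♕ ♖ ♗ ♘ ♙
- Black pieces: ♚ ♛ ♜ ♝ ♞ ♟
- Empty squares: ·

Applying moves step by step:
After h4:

♜ ♞ ♝ ♛ ♚ ♝ ♞ ♜
♟ ♟ ♟ ♟ ♟ ♟ ♟ ♟
· · · · · · · ·
· · · · · · · ·
· · · · · · · ♙
· · · · · · · ·
♙ ♙ ♙ ♙ ♙ ♙ ♙ ·
♖ ♘ ♗ ♕ ♔ ♗ ♘ ♖


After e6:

♜ ♞ ♝ ♛ ♚ ♝ ♞ ♜
♟ ♟ ♟ ♟ · ♟ ♟ ♟
· · · · ♟ · · ·
· · · · · · · ·
· · · · · · · ♙
· · · · · · · ·
♙ ♙ ♙ ♙ ♙ ♙ ♙ ·
♖ ♘ ♗ ♕ ♔ ♗ ♘ ♖


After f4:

♜ ♞ ♝ ♛ ♚ ♝ ♞ ♜
♟ ♟ ♟ ♟ · ♟ ♟ ♟
· · · · ♟ · · ·
· · · · · · · ·
· · · · · ♙ · ♙
· · · · · · · ·
♙ ♙ ♙ ♙ ♙ · ♙ ·
♖ ♘ ♗ ♕ ♔ ♗ ♘ ♖


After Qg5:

♜ ♞ ♝ · ♚ ♝ ♞ ♜
♟ ♟ ♟ ♟ · ♟ ♟ ♟
· · · · ♟ · · ·
· · · · · · ♛ ·
· · · · · ♙ · ♙
· · · · · · · ·
♙ ♙ ♙ ♙ ♙ · ♙ ·
♖ ♘ ♗ ♕ ♔ ♗ ♘ ♖


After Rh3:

♜ ♞ ♝ · ♚ ♝ ♞ ♜
♟ ♟ ♟ ♟ · ♟ ♟ ♟
· · · · ♟ · · ·
· · · · · · ♛ ·
· · · · · ♙ · ♙
· · · · · · · ♖
♙ ♙ ♙ ♙ ♙ · ♙ ·
♖ ♘ ♗ ♕ ♔ ♗ ♘ ·


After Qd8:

♜ ♞ ♝ ♛ ♚ ♝ ♞ ♜
♟ ♟ ♟ ♟ · ♟ ♟ ♟
· · · · ♟ · · ·
· · · · · · · ·
· · · · · ♙ · ♙
· · · · · · · ♖
♙ ♙ ♙ ♙ ♙ · ♙ ·
♖ ♘ ♗ ♕ ♔ ♗ ♘ ·


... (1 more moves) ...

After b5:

♜ ♞ ♝ ♛ ♚ ♝ ♞ ♜
♟ · ♟ ♟ · ♟ ♟ ♟
· · · · ♟ · · ·
· ♟ · · · · · ·
· · · · · ♙ · ♙
· · ♖ · · · · ·
♙ ♙ ♙ ♙ ♙ · ♙ ·
♖ ♘ ♗ ♕ ♔ ♗ ♘ ·


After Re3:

♜ ♞ ♝ ♛ ♚ ♝ ♞ ♜
♟ · ♟ ♟ · ♟ ♟ ♟
· · · · ♟ · · ·
· ♟ · · · · · ·
· · · · · ♙ · ♙
· · · · ♖ · · ·
♙ ♙ ♙ ♙ ♙ · ♙ ·
♖ ♘ ♗ ♕ ♔ ♗ ♘ ·



  a b c d e f g h
  ─────────────────
8│♜ ♞ ♝ ♛ ♚ ♝ ♞ ♜│8
7│♟ · ♟ ♟ · ♟ ♟ ♟│7
6│· · · · ♟ · · ·│6
5│· ♟ · · · · · ·│5
4│· · · · · ♙ · ♙│4
3│· · · · ♖ · · ·│3
2│♙ ♙ ♙ ♙ ♙ · ♙ ·│2
1│♖ ♘ ♗ ♕ ♔ ♗ ♘ ·│1
  ─────────────────
  a b c d e f g h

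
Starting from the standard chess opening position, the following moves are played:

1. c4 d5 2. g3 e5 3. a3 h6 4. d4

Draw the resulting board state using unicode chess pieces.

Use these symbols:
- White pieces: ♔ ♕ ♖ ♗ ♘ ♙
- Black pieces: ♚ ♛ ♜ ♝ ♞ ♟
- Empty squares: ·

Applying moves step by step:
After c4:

♜ ♞ ♝ ♛ ♚ ♝ ♞ ♜
♟ ♟ ♟ ♟ ♟ ♟ ♟ ♟
· · · · · · · ·
· · · · · · · ·
· · ♙ · · · · ·
· · · · · · · ·
♙ ♙ · ♙ ♙ ♙ ♙ ♙
♖ ♘ ♗ ♕ ♔ ♗ ♘ ♖


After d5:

♜ ♞ ♝ ♛ ♚ ♝ ♞ ♜
♟ ♟ ♟ · ♟ ♟ ♟ ♟
· · · · · · · ·
· · · ♟ · · · ·
· · ♙ · · · · ·
· · · · · · · ·
♙ ♙ · ♙ ♙ ♙ ♙ ♙
♖ ♘ ♗ ♕ ♔ ♗ ♘ ♖


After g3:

♜ ♞ ♝ ♛ ♚ ♝ ♞ ♜
♟ ♟ ♟ · ♟ ♟ ♟ ♟
· · · · · · · ·
· · · ♟ · · · ·
· · ♙ · · · · ·
· · · · · · ♙ ·
♙ ♙ · ♙ ♙ ♙ · ♙
♖ ♘ ♗ ♕ ♔ ♗ ♘ ♖


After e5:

♜ ♞ ♝ ♛ ♚ ♝ ♞ ♜
♟ ♟ ♟ · · ♟ ♟ ♟
· · · · · · · ·
· · · ♟ ♟ · · ·
· · ♙ · · · · ·
· · · · · · ♙ ·
♙ ♙ · ♙ ♙ ♙ · ♙
♖ ♘ ♗ ♕ ♔ ♗ ♘ ♖


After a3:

♜ ♞ ♝ ♛ ♚ ♝ ♞ ♜
♟ ♟ ♟ · · ♟ ♟ ♟
· · · · · · · ·
· · · ♟ ♟ · · ·
· · ♙ · · · · ·
♙ · · · · · ♙ ·
· ♙ · ♙ ♙ ♙ · ♙
♖ ♘ ♗ ♕ ♔ ♗ ♘ ♖


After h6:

♜ ♞ ♝ ♛ ♚ ♝ ♞ ♜
♟ ♟ ♟ · · ♟ ♟ ·
· · · · · · · ♟
· · · ♟ ♟ · · ·
· · ♙ · · · · ·
♙ · · · · · ♙ ·
· ♙ · ♙ ♙ ♙ · ♙
♖ ♘ ♗ ♕ ♔ ♗ ♘ ♖


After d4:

♜ ♞ ♝ ♛ ♚ ♝ ♞ ♜
♟ ♟ ♟ · · ♟ ♟ ·
· · · · · · · ♟
· · · ♟ ♟ · · ·
· · ♙ ♙ · · · ·
♙ · · · · · ♙ ·
· ♙ · · ♙ ♙ · ♙
♖ ♘ ♗ ♕ ♔ ♗ ♘ ♖



  a b c d e f g h
  ─────────────────
8│♜ ♞ ♝ ♛ ♚ ♝ ♞ ♜│8
7│♟ ♟ ♟ · · ♟ ♟ ·│7
6│· · · · · · · ♟│6
5│· · · ♟ ♟ · · ·│5
4│· · ♙ ♙ · · · ·│4
3│♙ · · · · · ♙ ·│3
2│· ♙ · · ♙ ♙ · ♙│2
1│♖ ♘ ♗ ♕ ♔ ♗ ♘ ♖│1
  ─────────────────
  a b c d e f g h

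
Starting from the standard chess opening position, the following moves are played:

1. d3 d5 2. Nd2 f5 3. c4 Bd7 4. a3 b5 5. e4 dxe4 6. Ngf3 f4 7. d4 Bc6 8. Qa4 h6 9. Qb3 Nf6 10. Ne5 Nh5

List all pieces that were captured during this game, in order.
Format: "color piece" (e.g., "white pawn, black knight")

Tracking captures:
  dxe4: captured white pawn

white pawn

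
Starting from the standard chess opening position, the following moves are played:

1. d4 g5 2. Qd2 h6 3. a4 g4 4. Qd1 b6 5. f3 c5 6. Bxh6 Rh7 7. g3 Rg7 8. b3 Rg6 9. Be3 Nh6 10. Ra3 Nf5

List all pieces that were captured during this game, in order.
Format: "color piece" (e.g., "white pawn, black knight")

Tracking captures:
  Bxh6: captured black pawn

black pawn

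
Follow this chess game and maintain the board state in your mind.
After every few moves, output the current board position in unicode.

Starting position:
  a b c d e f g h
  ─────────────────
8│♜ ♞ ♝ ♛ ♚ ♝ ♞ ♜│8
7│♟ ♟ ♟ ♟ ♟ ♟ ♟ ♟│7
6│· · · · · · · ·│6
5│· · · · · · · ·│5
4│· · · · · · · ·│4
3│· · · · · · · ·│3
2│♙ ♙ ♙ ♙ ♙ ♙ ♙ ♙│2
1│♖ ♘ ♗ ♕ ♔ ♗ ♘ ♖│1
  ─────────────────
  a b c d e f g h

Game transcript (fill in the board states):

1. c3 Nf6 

  a b c d e f g h
  ─────────────────
8│♜ ♞ ♝ ♛ ♚ ♝ · ♜│8
7│♟ ♟ ♟ ♟ ♟ ♟ ♟ ♟│7
6│· · · · · ♞ · ·│6
5│· · · · · · · ·│5
4│· · · · · · · ·│4
3│· · ♙ · · · · ·│3
2│♙ ♙ · ♙ ♙ ♙ ♙ ♙│2
1│♖ ♘ ♗ ♕ ♔ ♗ ♘ ♖│1
  ─────────────────
  a b c d e f g h

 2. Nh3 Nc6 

  a b c d e f g h
  ─────────────────
8│♜ · ♝ ♛ ♚ ♝ · ♜│8
7│♟ ♟ ♟ ♟ ♟ ♟ ♟ ♟│7
6│· · ♞ · · ♞ · ·│6
5│· · · · · · · ·│5
4│· · · · · · · ·│4
3│· · ♙ · · · · ♘│3
2│♙ ♙ · ♙ ♙ ♙ ♙ ♙│2
1│♖ ♘ ♗ ♕ ♔ ♗ · ♖│1
  ─────────────────
  a b c d e f g h

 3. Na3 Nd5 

  a b c d e f g h
  ─────────────────
8│♜ · ♝ ♛ ♚ ♝ · ♜│8
7│♟ ♟ ♟ ♟ ♟ ♟ ♟ ♟│7
6│· · ♞ · · · · ·│6
5│· · · ♞ · · · ·│5
4│· · · · · · · ·│4
3│♘ · ♙ · · · · ♘│3
2│♙ ♙ · ♙ ♙ ♙ ♙ ♙│2
1│♖ · ♗ ♕ ♔ ♗ · ♖│1
  ─────────────────
  a b c d e f g h

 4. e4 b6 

  a b c d e f g h
  ─────────────────
8│♜ · ♝ ♛ ♚ ♝ · ♜│8
7│♟ · ♟ ♟ ♟ ♟ ♟ ♟│7
6│· ♟ ♞ · · · · ·│6
5│· · · ♞ · · · ·│5
4│· · · · ♙ · · ·│4
3│♘ · ♙ · · · · ♘│3
2│♙ ♙ · ♙ · ♙ ♙ ♙│2
1│♖ · ♗ ♕ ♔ ♗ · ♖│1
  ─────────────────
  a b c d e f g h

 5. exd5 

  a b c d e f g h
  ─────────────────
8│♜ · ♝ ♛ ♚ ♝ · ♜│8
7│♟ · ♟ ♟ ♟ ♟ ♟ ♟│7
6│· ♟ ♞ · · · · ·│6
5│· · · ♙ · · · ·│5
4│· · · · · · · ·│4
3│♘ · ♙ · · · · ♘│3
2│♙ ♙ · ♙ · ♙ ♙ ♙│2
1│♖ · ♗ ♕ ♔ ♗ · ♖│1
  ─────────────────
  a b c d e f g h


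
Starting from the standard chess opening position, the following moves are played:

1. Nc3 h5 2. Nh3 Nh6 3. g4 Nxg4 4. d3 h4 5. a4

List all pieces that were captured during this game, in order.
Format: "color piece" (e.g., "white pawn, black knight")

Tracking captures:
  Nxg4: captured white pawn

white pawn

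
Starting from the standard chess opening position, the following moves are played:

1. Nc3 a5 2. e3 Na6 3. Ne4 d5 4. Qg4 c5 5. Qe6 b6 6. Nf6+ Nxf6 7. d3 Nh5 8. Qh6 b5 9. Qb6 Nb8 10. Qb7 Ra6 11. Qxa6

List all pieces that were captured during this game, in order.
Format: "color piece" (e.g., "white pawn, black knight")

Tracking captures:
  Nxf6: captured white knight
  Qxa6: captured black rook

white knight, black rook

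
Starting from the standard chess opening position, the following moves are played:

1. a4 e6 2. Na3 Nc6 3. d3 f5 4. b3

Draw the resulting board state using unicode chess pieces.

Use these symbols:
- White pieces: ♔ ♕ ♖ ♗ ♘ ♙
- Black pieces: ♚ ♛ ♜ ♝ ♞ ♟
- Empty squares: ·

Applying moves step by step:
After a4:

♜ ♞ ♝ ♛ ♚ ♝ ♞ ♜
♟ ♟ ♟ ♟ ♟ ♟ ♟ ♟
· · · · · · · ·
· · · · · · · ·
♙ · · · · · · ·
· · · · · · · ·
· ♙ ♙ ♙ ♙ ♙ ♙ ♙
♖ ♘ ♗ ♕ ♔ ♗ ♘ ♖


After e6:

♜ ♞ ♝ ♛ ♚ ♝ ♞ ♜
♟ ♟ ♟ ♟ · ♟ ♟ ♟
· · · · ♟ · · ·
· · · · · · · ·
♙ · · · · · · ·
· · · · · · · ·
· ♙ ♙ ♙ ♙ ♙ ♙ ♙
♖ ♘ ♗ ♕ ♔ ♗ ♘ ♖


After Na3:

♜ ♞ ♝ ♛ ♚ ♝ ♞ ♜
♟ ♟ ♟ ♟ · ♟ ♟ ♟
· · · · ♟ · · ·
· · · · · · · ·
♙ · · · · · · ·
♘ · · · · · · ·
· ♙ ♙ ♙ ♙ ♙ ♙ ♙
♖ · ♗ ♕ ♔ ♗ ♘ ♖


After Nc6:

♜ · ♝ ♛ ♚ ♝ ♞ ♜
♟ ♟ ♟ ♟ · ♟ ♟ ♟
· · ♞ · ♟ · · ·
· · · · · · · ·
♙ · · · · · · ·
♘ · · · · · · ·
· ♙ ♙ ♙ ♙ ♙ ♙ ♙
♖ · ♗ ♕ ♔ ♗ ♘ ♖


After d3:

♜ · ♝ ♛ ♚ ♝ ♞ ♜
♟ ♟ ♟ ♟ · ♟ ♟ ♟
· · ♞ · ♟ · · ·
· · · · · · · ·
♙ · · · · · · ·
♘ · · ♙ · · · ·
· ♙ ♙ · ♙ ♙ ♙ ♙
♖ · ♗ ♕ ♔ ♗ ♘ ♖


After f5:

♜ · ♝ ♛ ♚ ♝ ♞ ♜
♟ ♟ ♟ ♟ · · ♟ ♟
· · ♞ · ♟ · · ·
· · · · · ♟ · ·
♙ · · · · · · ·
♘ · · ♙ · · · ·
· ♙ ♙ · ♙ ♙ ♙ ♙
♖ · ♗ ♕ ♔ ♗ ♘ ♖


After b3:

♜ · ♝ ♛ ♚ ♝ ♞ ♜
♟ ♟ ♟ ♟ · · ♟ ♟
· · ♞ · ♟ · · ·
· · · · · ♟ · ·
♙ · · · · · · ·
♘ ♙ · ♙ · · · ·
· · ♙ · ♙ ♙ ♙ ♙
♖ · ♗ ♕ ♔ ♗ ♘ ♖



  a b c d e f g h
  ─────────────────
8│♜ · ♝ ♛ ♚ ♝ ♞ ♜│8
7│♟ ♟ ♟ ♟ · · ♟ ♟│7
6│· · ♞ · ♟ · · ·│6
5│· · · · · ♟ · ·│5
4│♙ · · · · · · ·│4
3│♘ ♙ · ♙ · · · ·│3
2│· · ♙ · ♙ ♙ ♙ ♙│2
1│♖ · ♗ ♕ ♔ ♗ ♘ ♖│1
  ─────────────────
  a b c d e f g h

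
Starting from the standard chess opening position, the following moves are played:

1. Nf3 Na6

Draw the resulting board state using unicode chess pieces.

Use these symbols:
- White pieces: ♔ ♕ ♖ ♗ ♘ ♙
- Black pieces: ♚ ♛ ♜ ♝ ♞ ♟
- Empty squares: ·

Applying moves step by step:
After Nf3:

♜ ♞ ♝ ♛ ♚ ♝ ♞ ♜
♟ ♟ ♟ ♟ ♟ ♟ ♟ ♟
· · · · · · · ·
· · · · · · · ·
· · · · · · · ·
· · · · · ♘ · ·
♙ ♙ ♙ ♙ ♙ ♙ ♙ ♙
♖ ♘ ♗ ♕ ♔ ♗ · ♖


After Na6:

♜ · ♝ ♛ ♚ ♝ ♞ ♜
♟ ♟ ♟ ♟ ♟ ♟ ♟ ♟
♞ · · · · · · ·
· · · · · · · ·
· · · · · · · ·
· · · · · ♘ · ·
♙ ♙ ♙ ♙ ♙ ♙ ♙ ♙
♖ ♘ ♗ ♕ ♔ ♗ · ♖



  a b c d e f g h
  ─────────────────
8│♜ · ♝ ♛ ♚ ♝ ♞ ♜│8
7│♟ ♟ ♟ ♟ ♟ ♟ ♟ ♟│7
6│♞ · · · · · · ·│6
5│· · · · · · · ·│5
4│· · · · · · · ·│4
3│· · · · · ♘ · ·│3
2│♙ ♙ ♙ ♙ ♙ ♙ ♙ ♙│2
1│♖ ♘ ♗ ♕ ♔ ♗ · ♖│1
  ─────────────────
  a b c d e f g h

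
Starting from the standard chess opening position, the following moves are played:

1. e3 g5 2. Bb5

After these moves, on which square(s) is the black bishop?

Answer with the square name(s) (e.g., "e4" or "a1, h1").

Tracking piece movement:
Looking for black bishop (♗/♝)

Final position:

  a b c d e f g h
  ─────────────────
8│♜ ♞ ♝ ♛ ♚ ♝ ♞ ♜│8
7│♟ ♟ ♟ ♟ ♟ ♟ · ♟│7
6│· · · · · · · ·│6
5│· ♗ · · · · ♟ ·│5
4│· · · · · · · ·│4
3│· · · · ♙ · · ·│3
2│♙ ♙ ♙ ♙ · ♙ ♙ ♙│2
1│♖ ♘ ♗ ♕ ♔ · ♘ ♖│1
  ─────────────────
  a b c d e f g h


c8, f8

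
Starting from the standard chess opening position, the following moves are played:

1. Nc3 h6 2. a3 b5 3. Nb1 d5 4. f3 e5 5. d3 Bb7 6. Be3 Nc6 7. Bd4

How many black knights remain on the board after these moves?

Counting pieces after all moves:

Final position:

  a b c d e f g h
  ─────────────────
8│♜ · · ♛ ♚ ♝ ♞ ♜│8
7│♟ ♝ ♟ · · ♟ ♟ ·│7
6│· · ♞ · · · · ♟│6
5│· ♟ · ♟ ♟ · · ·│5
4│· · · ♗ · · · ·│4
3│♙ · · ♙ · ♙ · ·│3
2│· ♙ ♙ · ♙ · ♙ ♙│2
1│♖ ♘ · ♕ ♔ ♗ ♘ ♖│1
  ─────────────────
  a b c d e f g h


2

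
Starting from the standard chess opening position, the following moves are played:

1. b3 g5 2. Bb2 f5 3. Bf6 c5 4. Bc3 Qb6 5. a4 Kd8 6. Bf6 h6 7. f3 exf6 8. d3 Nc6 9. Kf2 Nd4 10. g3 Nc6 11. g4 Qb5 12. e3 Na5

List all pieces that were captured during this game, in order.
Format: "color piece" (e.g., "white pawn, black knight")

Tracking captures:
  exf6: captured white bishop

white bishop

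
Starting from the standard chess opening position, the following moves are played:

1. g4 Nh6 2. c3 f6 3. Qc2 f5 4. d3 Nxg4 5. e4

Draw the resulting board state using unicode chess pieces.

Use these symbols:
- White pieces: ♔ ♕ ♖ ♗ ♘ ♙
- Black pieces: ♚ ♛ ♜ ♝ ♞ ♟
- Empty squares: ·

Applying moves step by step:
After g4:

♜ ♞ ♝ ♛ ♚ ♝ ♞ ♜
♟ ♟ ♟ ♟ ♟ ♟ ♟ ♟
· · · · · · · ·
· · · · · · · ·
· · · · · · ♙ ·
· · · · · · · ·
♙ ♙ ♙ ♙ ♙ ♙ · ♙
♖ ♘ ♗ ♕ ♔ ♗ ♘ ♖


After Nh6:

♜ ♞ ♝ ♛ ♚ ♝ · ♜
♟ ♟ ♟ ♟ ♟ ♟ ♟ ♟
· · · · · · · ♞
· · · · · · · ·
· · · · · · ♙ ·
· · · · · · · ·
♙ ♙ ♙ ♙ ♙ ♙ · ♙
♖ ♘ ♗ ♕ ♔ ♗ ♘ ♖


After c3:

♜ ♞ ♝ ♛ ♚ ♝ · ♜
♟ ♟ ♟ ♟ ♟ ♟ ♟ ♟
· · · · · · · ♞
· · · · · · · ·
· · · · · · ♙ ·
· · ♙ · · · · ·
♙ ♙ · ♙ ♙ ♙ · ♙
♖ ♘ ♗ ♕ ♔ ♗ ♘ ♖


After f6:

♜ ♞ ♝ ♛ ♚ ♝ · ♜
♟ ♟ ♟ ♟ ♟ · ♟ ♟
· · · · · ♟ · ♞
· · · · · · · ·
· · · · · · ♙ ·
· · ♙ · · · · ·
♙ ♙ · ♙ ♙ ♙ · ♙
♖ ♘ ♗ ♕ ♔ ♗ ♘ ♖


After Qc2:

♜ ♞ ♝ ♛ ♚ ♝ · ♜
♟ ♟ ♟ ♟ ♟ · ♟ ♟
· · · · · ♟ · ♞
· · · · · · · ·
· · · · · · ♙ ·
· · ♙ · · · · ·
♙ ♙ ♕ ♙ ♙ ♙ · ♙
♖ ♘ ♗ · ♔ ♗ ♘ ♖


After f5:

♜ ♞ ♝ ♛ ♚ ♝ · ♜
♟ ♟ ♟ ♟ ♟ · ♟ ♟
· · · · · · · ♞
· · · · · ♟ · ·
· · · · · · ♙ ·
· · ♙ · · · · ·
♙ ♙ ♕ ♙ ♙ ♙ · ♙
♖ ♘ ♗ · ♔ ♗ ♘ ♖


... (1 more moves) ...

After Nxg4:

♜ ♞ ♝ ♛ ♚ ♝ · ♜
♟ ♟ ♟ ♟ ♟ · ♟ ♟
· · · · · · · ·
· · · · · ♟ · ·
· · · · · · ♞ ·
· · ♙ ♙ · · · ·
♙ ♙ ♕ · ♙ ♙ · ♙
♖ ♘ ♗ · ♔ ♗ ♘ ♖


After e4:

♜ ♞ ♝ ♛ ♚ ♝ · ♜
♟ ♟ ♟ ♟ ♟ · ♟ ♟
· · · · · · · ·
· · · · · ♟ · ·
· · · · ♙ · ♞ ·
· · ♙ ♙ · · · ·
♙ ♙ ♕ · · ♙ · ♙
♖ ♘ ♗ · ♔ ♗ ♘ ♖



  a b c d e f g h
  ─────────────────
8│♜ ♞ ♝ ♛ ♚ ♝ · ♜│8
7│♟ ♟ ♟ ♟ ♟ · ♟ ♟│7
6│· · · · · · · ·│6
5│· · · · · ♟ · ·│5
4│· · · · ♙ · ♞ ·│4
3│· · ♙ ♙ · · · ·│3
2│♙ ♙ ♕ · · ♙ · ♙│2
1│♖ ♘ ♗ · ♔ ♗ ♘ ♖│1
  ─────────────────
  a b c d e f g h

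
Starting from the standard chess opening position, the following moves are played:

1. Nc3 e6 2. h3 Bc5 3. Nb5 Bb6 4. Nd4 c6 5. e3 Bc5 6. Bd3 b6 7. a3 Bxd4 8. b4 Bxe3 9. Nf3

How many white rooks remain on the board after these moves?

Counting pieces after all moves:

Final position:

  a b c d e f g h
  ─────────────────
8│♜ ♞ ♝ ♛ ♚ · ♞ ♜│8
7│♟ · · ♟ · ♟ ♟ ♟│7
6│· ♟ ♟ · ♟ · · ·│6
5│· · · · · · · ·│5
4│· ♙ · · · · · ·│4
3│♙ · · ♗ ♝ ♘ · ♙│3
2│· · ♙ ♙ · ♙ ♙ ·│2
1│♖ · ♗ ♕ ♔ · · ♖│1
  ─────────────────
  a b c d e f g h


2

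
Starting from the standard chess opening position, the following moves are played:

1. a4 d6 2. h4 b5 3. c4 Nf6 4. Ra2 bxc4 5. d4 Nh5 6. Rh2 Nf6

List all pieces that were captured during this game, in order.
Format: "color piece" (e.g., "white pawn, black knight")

Tracking captures:
  bxc4: captured white pawn

white pawn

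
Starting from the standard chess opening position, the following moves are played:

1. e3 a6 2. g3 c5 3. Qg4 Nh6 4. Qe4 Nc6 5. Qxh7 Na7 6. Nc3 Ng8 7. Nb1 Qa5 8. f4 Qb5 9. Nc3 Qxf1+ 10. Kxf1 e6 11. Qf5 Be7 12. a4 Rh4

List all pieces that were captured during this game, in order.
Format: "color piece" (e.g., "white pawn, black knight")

Tracking captures:
  Qxh7: captured black pawn
  Qxf1+: captured white bishop
  Kxf1: captured black queen

black pawn, white bishop, black queen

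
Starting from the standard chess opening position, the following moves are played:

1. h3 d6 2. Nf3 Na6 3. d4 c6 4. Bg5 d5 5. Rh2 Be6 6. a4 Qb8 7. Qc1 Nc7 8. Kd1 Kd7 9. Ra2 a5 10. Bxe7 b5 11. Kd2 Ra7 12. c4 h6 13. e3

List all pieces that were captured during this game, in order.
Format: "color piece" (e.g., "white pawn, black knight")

Tracking captures:
  Bxe7: captured black pawn

black pawn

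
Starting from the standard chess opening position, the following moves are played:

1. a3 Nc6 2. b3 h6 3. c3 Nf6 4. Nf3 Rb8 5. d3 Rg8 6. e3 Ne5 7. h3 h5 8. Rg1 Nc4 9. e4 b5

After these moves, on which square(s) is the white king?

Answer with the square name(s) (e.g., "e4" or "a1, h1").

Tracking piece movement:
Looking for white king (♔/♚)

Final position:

  a b c d e f g h
  ─────────────────
8│· ♜ ♝ ♛ ♚ ♝ ♜ ·│8
7│♟ · ♟ ♟ ♟ ♟ ♟ ·│7
6│· · · · · ♞ · ·│6
5│· ♟ · · · · · ♟│5
4│· · ♞ · ♙ · · ·│4
3│♙ ♙ ♙ ♙ · ♘ · ♙│3
2│· · · · · ♙ ♙ ·│2
1│♖ ♘ ♗ ♕ ♔ ♗ ♖ ·│1
  ─────────────────
  a b c d e f g h


e1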